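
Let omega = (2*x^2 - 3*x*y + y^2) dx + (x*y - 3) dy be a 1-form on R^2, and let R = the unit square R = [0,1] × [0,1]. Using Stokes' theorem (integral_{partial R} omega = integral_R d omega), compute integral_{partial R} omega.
integral_(partial R) omega = 1

Stokes: integral_partial_R omega = integral_R d omega with d omega = (∂Q/∂x - ∂P/∂y) dx ∧ dy.
  ∂Q/∂x = y
  ∂P/∂y = -3*x + 2*y
  integrand = ∂Q/∂x - ∂P/∂y = 3*x - y.
Integrating over R: integral_0^1 integral_0^1 (3*x - y) dx dy = 1.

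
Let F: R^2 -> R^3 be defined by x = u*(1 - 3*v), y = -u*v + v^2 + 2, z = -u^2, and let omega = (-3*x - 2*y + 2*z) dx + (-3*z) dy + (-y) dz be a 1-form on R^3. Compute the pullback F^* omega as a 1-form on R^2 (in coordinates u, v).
F^* omega = (u^2*v - 2*u^2 - 31*u*v^2 + 20*u*v + u + 6*v^3 - 2*v^2 + 12*v - 4) du + (3*u*(u^2 - 9*u*v + 3*u + 2*v^2 + 4)) dv

Using F^*(f dg) = (f ∘ F) d(g ∘ F), substitute each coordinate x_i by F_i(u, v) in f_i, and replace dx_i by d F_i = (∂F_i/∂u) du + (∂F_i/∂v) dv.
  For the x component: f_1(F) = -2*u^2 + 11*u*v - 3*u - 2*v^2 - 4; d F_1 = (1 - 3*v) du + (-3*u) dv
  For the y component: f_2(F) = 3*u^2; d F_2 = (-v) du + (-u + 2*v) dv
  For the z component: f_3(F) = u*v - v^2 - 2; d F_3 = (-2*u) du + (0) dv
Combining and collecting du, dv coefficients:
  coeff of du: u^2*v - 2*u^2 - 31*u*v^2 + 20*u*v + u + 6*v^3 - 2*v^2 + 12*v - 4
  coeff of dv: 3*u*(u^2 - 9*u*v + 3*u + 2*v^2 + 4)
F^* omega = (u^2*v - 2*u^2 - 31*u*v^2 + 20*u*v + u + 6*v^3 - 2*v^2 + 12*v - 4) du + (3*u*(u^2 - 9*u*v + 3*u + 2*v^2 + 4)) dv.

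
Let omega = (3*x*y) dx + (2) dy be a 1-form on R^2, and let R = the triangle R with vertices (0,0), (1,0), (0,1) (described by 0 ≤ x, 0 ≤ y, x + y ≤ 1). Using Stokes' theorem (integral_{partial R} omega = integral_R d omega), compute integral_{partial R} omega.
integral_(partial R) omega = -1/2

Stokes: integral_partial_R omega = integral_R d omega with d omega = (∂Q/∂x - ∂P/∂y) dx ∧ dy.
  ∂Q/∂x = 0
  ∂P/∂y = 3*x
  integrand = ∂Q/∂x - ∂P/∂y = -3*x.
Integrating over R: integral_0^1 integral_0^{1-x} (-3*x) dy dx = -1/2.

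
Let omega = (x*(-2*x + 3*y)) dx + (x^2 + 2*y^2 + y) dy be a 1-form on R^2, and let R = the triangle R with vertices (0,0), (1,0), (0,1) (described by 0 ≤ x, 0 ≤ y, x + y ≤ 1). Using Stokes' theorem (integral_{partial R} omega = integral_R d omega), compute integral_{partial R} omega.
integral_(partial R) omega = -1/6

Stokes: integral_partial_R omega = integral_R d omega with d omega = (∂Q/∂x - ∂P/∂y) dx ∧ dy.
  ∂Q/∂x = 2*x
  ∂P/∂y = 3*x
  integrand = ∂Q/∂x - ∂P/∂y = -x.
Integrating over R: integral_0^1 integral_0^{1-x} (-x) dy dx = -1/6.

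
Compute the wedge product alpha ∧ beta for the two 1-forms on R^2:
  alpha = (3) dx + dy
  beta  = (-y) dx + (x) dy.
alpha ∧ beta = (3*x + y) dx ∧ dy

Distribute the wedge, using dx_i ∧ dx_j = -dx_j ∧ dx_i and dx_i ∧ dx_i = 0. For each pair (i, j) with i < j, the coefficient of dx_i ∧ dx_j in alpha ∧ beta is (alpha_i * beta_j - alpha_j * beta_i). Collecting: alpha ∧ beta = (3*x + y) dx ∧ dy.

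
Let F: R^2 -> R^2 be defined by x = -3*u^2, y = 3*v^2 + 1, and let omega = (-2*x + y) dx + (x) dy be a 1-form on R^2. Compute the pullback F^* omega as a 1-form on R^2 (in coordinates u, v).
F^* omega = (6*u*(-6*u^2 - 3*v^2 - 1)) du + (-18*u^2*v) dv

Using F^*(f dg) = (f ∘ F) d(g ∘ F), substitute each coordinate x_i by F_i(u, v) in f_i, and replace dx_i by d F_i = (∂F_i/∂u) du + (∂F_i/∂v) dv.
  For the x component: f_1(F) = 6*u^2 + 3*v^2 + 1; d F_1 = (-6*u) du + (0) dv
  For the y component: f_2(F) = -3*u^2; d F_2 = (0) du + (6*v) dv
Combining and collecting du, dv coefficients:
  coeff of du: 6*u*(-6*u^2 - 3*v^2 - 1)
  coeff of dv: -18*u^2*v
F^* omega = (6*u*(-6*u^2 - 3*v^2 - 1)) du + (-18*u^2*v) dv.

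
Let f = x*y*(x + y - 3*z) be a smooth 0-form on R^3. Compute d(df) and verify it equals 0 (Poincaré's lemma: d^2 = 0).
d(df) = 0

Step 1: df = sum_i (∂f/∂x_i) dx_i = (y*(2*x + y - 3*z)) dx + (x*(x + 2*y - 3*z)) dy + (-3*x*y) dz.
Step 2: Apply d again. Using the 1-form formula, the coefficient of dx ∧ dy in d(df) is ∂^2 f/∂x ∂y - ∂^2 f/∂y ∂x = (2*x + 2*y - 3*z) - (2*x + 2*y - 3*z) = 0 (equality of mixed partials for smooth f).
Similarly for dx ∧ dz and dy ∧ dz — all coefficients vanish. So d(df) = 0.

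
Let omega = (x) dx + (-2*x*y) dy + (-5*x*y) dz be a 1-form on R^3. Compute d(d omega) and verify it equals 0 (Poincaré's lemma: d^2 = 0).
d(d omega) = 0

Step 1: d omega = sum_{i<j} (∂f_j/∂x_i - ∂f_i/∂x_j) dx_i ∧ dx_j:
  coeff of dx ∧ dy: -2*y
  coeff of dx ∧ dz: -5*y
  coeff of dy ∧ dz: -5*x
Step 2: Apply d again to each 2-form coefficient. The only possible 3-form in R^3 is dx ∧ dy ∧ dz, with coefficient
  ∂(coeff of dy∧dz)/∂x - ∂(coeff of dx∧dz)/∂y + ∂(coeff of dx∧dy)/∂z
  = ∂/∂x (-5*x) - ∂/∂y (-5*y) + ∂/∂z (-2*y).
Each of these terms simplifies to sums of mixed partials that cancel in pairs. The result is 0 (by equality of mixed partials for smooth functions — Schwarz / Clairaut).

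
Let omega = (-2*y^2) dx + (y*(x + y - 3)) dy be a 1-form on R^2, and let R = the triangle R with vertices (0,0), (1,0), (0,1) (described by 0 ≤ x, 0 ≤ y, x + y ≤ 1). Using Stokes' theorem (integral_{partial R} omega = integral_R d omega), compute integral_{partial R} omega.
integral_(partial R) omega = 5/6

Stokes: integral_partial_R omega = integral_R d omega with d omega = (∂Q/∂x - ∂P/∂y) dx ∧ dy.
  ∂Q/∂x = y
  ∂P/∂y = -4*y
  integrand = ∂Q/∂x - ∂P/∂y = 5*y.
Integrating over R: integral_0^1 integral_0^{1-x} (5*y) dy dx = 5/6.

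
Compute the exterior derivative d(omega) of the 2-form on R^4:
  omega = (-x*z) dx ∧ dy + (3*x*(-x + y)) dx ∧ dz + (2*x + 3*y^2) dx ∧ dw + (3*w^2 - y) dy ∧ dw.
d(omega) = (-4*x) dx ∧ dy ∧ dz + (-6*y) dx ∧ dy ∧ dw

For a 2-form omega = sum_{i<j} g_{ij} dx_i ∧ dx_j, the exterior derivative is
  d(omega) = sum_{i<j} d(g_{ij}) ∧ dx_i ∧ dx_j = sum_{i<j, k} (∂g_{ij}/∂x_k) dx_k ∧ dx_i ∧ dx_j.
Expand each term, using dx_k ∧ dx_i ∧ dx_j = sgn(permutation) dx_{(a)} ∧ dx_{(b)} ∧ dx_{(c)} with (a < b < c) sorted:
  d(-x*z) includes (∂/∂z)(-x*z) dz = (-x) dz, which multiplied by dx ∧ dy gives (-x) dx ∧ dy ∧ dz
  d(3*x*(-x + y)) includes (∂/∂y)(3*x*(-x + y)) dy = (3*x) dy, which multiplied by dx ∧ dz gives (-3*x) dx ∧ dy ∧ dz
  d(2*x + 3*y^2) includes (∂/∂y)(2*x + 3*y^2) dy = (6*y) dy, which multiplied by dx ∧ dw gives (-6*y) dx ∧ dy ∧ dw
Collecting like 3-forms: d(omega) = (-4*x) dx ∧ dy ∧ dz + (-6*y) dx ∧ dy ∧ dw.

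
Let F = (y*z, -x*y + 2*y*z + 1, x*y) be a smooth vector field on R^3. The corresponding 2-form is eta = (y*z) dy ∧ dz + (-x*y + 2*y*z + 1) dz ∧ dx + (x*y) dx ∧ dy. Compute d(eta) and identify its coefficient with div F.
d(eta) = (-x + 2*z) dx ∧ dy ∧ dz; div F = -x + 2*z

For a 2-form in R^3 of the form above, applying d gives a 3-form with coefficient ∂P/∂x + ∂Q/∂y + ∂R/∂z:
  ∂P/∂x = 0
  ∂Q/∂y = -x + 2*z
  ∂R/∂z = 0
Sum = -x + 2*z, which is exactly div F.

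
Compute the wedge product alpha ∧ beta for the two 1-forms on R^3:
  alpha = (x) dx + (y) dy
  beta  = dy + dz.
alpha ∧ beta = (x) dx ∧ dy + (x) dx ∧ dz + (y) dy ∧ dz

Distribute the wedge, using dx_i ∧ dx_j = -dx_j ∧ dx_i and dx_i ∧ dx_i = 0. For each pair (i, j) with i < j, the coefficient of dx_i ∧ dx_j in alpha ∧ beta is (alpha_i * beta_j - alpha_j * beta_i). Collecting: alpha ∧ beta = (x) dx ∧ dy + (x) dx ∧ dz + (y) dy ∧ dz.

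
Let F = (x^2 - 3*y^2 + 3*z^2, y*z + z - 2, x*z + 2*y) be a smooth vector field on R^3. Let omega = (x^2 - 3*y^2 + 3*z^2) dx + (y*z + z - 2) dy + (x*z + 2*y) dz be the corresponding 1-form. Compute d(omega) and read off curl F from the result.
d(omega) = (1 - y) dy ∧ dz + (5*z) dz ∧ dx + (6*y) dx ∧ dy; curl F = (1 - y, 5*z, 6*y)

d omega = sum_{i<j} (∂f_j/∂x_i - ∂f_i/∂x_j) dx_i ∧ dx_j. Under the identification (dy ∧ dz, dz ∧ dx, dx ∧ dy) ↔ (e_x, e_y, e_z), the coefficients are exactly the components of curl F. Compute:
  ∂R/∂y - ∂Q/∂z = (2) - (y + 1) = 1 - y
  ∂P/∂z - ∂R/∂x = (6*z) - (z) = 5*z
  ∂Q/∂x - ∂P/∂y = (0) - (-6*y) = 6*y.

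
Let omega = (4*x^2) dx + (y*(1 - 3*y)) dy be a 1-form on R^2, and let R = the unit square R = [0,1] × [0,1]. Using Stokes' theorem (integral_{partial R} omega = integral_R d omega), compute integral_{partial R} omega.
integral_(partial R) omega = 0

Stokes: integral_partial_R omega = integral_R d omega with d omega = (∂Q/∂x - ∂P/∂y) dx ∧ dy.
  ∂Q/∂x = 0
  ∂P/∂y = 0
  integrand = ∂Q/∂x - ∂P/∂y = 0.
Integrating over R: integral_0^1 integral_0^1 (0) dx dy = 0.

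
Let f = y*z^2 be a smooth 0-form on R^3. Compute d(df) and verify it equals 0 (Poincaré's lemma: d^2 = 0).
d(df) = 0

Step 1: df = sum_i (∂f/∂x_i) dx_i = (0) dx + (z^2) dy + (2*y*z) dz.
Step 2: Apply d again. Using the 1-form formula, the coefficient of dx ∧ dy in d(df) is ∂^2 f/∂x ∂y - ∂^2 f/∂y ∂x = (0) - (0) = 0 (equality of mixed partials for smooth f).
Similarly for dx ∧ dz and dy ∧ dz — all coefficients vanish. So d(df) = 0.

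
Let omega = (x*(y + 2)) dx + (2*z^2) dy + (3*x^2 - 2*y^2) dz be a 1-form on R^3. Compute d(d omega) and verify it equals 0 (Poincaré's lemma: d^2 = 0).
d(d omega) = 0

Step 1: d omega = sum_{i<j} (∂f_j/∂x_i - ∂f_i/∂x_j) dx_i ∧ dx_j:
  coeff of dx ∧ dy: -x
  coeff of dx ∧ dz: 6*x
  coeff of dy ∧ dz: -4*y - 4*z
Step 2: Apply d again to each 2-form coefficient. The only possible 3-form in R^3 is dx ∧ dy ∧ dz, with coefficient
  ∂(coeff of dy∧dz)/∂x - ∂(coeff of dx∧dz)/∂y + ∂(coeff of dx∧dy)/∂z
  = ∂/∂x (-4*y - 4*z) - ∂/∂y (6*x) + ∂/∂z (-x).
Each of these terms simplifies to sums of mixed partials that cancel in pairs. The result is 0 (by equality of mixed partials for smooth functions — Schwarz / Clairaut).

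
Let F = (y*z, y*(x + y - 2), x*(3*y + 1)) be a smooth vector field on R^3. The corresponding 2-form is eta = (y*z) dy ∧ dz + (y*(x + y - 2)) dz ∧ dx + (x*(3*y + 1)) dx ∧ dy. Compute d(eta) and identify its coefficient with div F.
d(eta) = (x + 2*y - 2) dx ∧ dy ∧ dz; div F = x + 2*y - 2

For a 2-form in R^3 of the form above, applying d gives a 3-form with coefficient ∂P/∂x + ∂Q/∂y + ∂R/∂z:
  ∂P/∂x = 0
  ∂Q/∂y = x + 2*y - 2
  ∂R/∂z = 0
Sum = x + 2*y - 2, which is exactly div F.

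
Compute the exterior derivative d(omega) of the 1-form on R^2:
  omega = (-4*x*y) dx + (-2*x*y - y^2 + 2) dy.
d(omega) = (4*x - 2*y) dx ∧ dy

For a 1-form omega = sum_i f_i dx_i, the exterior derivative is
  d(omega) = sum_{i < j} (∂f_j/∂x_i - ∂f_i/∂x_j) dx_i ∧ dx_j.
  coefficient of dx ∧ dy: ∂f_2/∂x - ∂f_1/∂y = ∂(-2*x*y - y^2 + 2)/∂x - ∂(-4*x*y)/∂y = 4*x - 2*y
Assembling: d(omega) = (4*x - 2*y) dx ∧ dy.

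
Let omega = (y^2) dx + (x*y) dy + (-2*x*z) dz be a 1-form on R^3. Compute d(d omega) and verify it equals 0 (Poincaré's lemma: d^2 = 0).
d(d omega) = 0

Step 1: d omega = sum_{i<j} (∂f_j/∂x_i - ∂f_i/∂x_j) dx_i ∧ dx_j:
  coeff of dx ∧ dy: -y
  coeff of dx ∧ dz: -2*z
  coeff of dy ∧ dz: 0
Step 2: Apply d again to each 2-form coefficient. The only possible 3-form in R^3 is dx ∧ dy ∧ dz, with coefficient
  ∂(coeff of dy∧dz)/∂x - ∂(coeff of dx∧dz)/∂y + ∂(coeff of dx∧dy)/∂z
  = ∂/∂x (0) - ∂/∂y (-2*z) + ∂/∂z (-y).
Each of these terms simplifies to sums of mixed partials that cancel in pairs. The result is 0 (by equality of mixed partials for smooth functions — Schwarz / Clairaut).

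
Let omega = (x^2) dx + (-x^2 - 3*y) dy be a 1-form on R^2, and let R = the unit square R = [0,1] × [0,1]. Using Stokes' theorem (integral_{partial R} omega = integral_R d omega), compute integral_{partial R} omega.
integral_(partial R) omega = -1

Stokes: integral_partial_R omega = integral_R d omega with d omega = (∂Q/∂x - ∂P/∂y) dx ∧ dy.
  ∂Q/∂x = -2*x
  ∂P/∂y = 0
  integrand = ∂Q/∂x - ∂P/∂y = -2*x.
Integrating over R: integral_0^1 integral_0^1 (-2*x) dx dy = -1.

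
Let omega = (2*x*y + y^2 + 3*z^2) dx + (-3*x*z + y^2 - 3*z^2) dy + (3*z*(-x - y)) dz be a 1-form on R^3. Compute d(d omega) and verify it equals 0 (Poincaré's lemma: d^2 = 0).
d(d omega) = 0

Step 1: d omega = sum_{i<j} (∂f_j/∂x_i - ∂f_i/∂x_j) dx_i ∧ dx_j:
  coeff of dx ∧ dy: -2*x - 2*y - 3*z
  coeff of dx ∧ dz: -9*z
  coeff of dy ∧ dz: 3*x + 3*z
Step 2: Apply d again to each 2-form coefficient. The only possible 3-form in R^3 is dx ∧ dy ∧ dz, with coefficient
  ∂(coeff of dy∧dz)/∂x - ∂(coeff of dx∧dz)/∂y + ∂(coeff of dx∧dy)/∂z
  = ∂/∂x (3*x + 3*z) - ∂/∂y (-9*z) + ∂/∂z (-2*x - 2*y - 3*z).
Each of these terms simplifies to sums of mixed partials that cancel in pairs. The result is 0 (by equality of mixed partials for smooth functions — Schwarz / Clairaut).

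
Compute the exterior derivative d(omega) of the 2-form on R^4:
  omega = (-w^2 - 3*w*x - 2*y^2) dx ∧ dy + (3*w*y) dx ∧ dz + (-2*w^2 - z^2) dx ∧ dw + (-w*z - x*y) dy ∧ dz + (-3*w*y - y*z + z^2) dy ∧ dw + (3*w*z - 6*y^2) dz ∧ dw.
d(omega) = (-2*w - 3*x) dx ∧ dy ∧ dw + (-3*w - y) dx ∧ dy ∧ dz + (3*y + 2*z) dx ∧ dz ∧ dw + (-11*y - 3*z) dy ∧ dz ∧ dw

For a 2-form omega = sum_{i<j} g_{ij} dx_i ∧ dx_j, the exterior derivative is
  d(omega) = sum_{i<j} d(g_{ij}) ∧ dx_i ∧ dx_j = sum_{i<j, k} (∂g_{ij}/∂x_k) dx_k ∧ dx_i ∧ dx_j.
Expand each term, using dx_k ∧ dx_i ∧ dx_j = sgn(permutation) dx_{(a)} ∧ dx_{(b)} ∧ dx_{(c)} with (a < b < c) sorted:
  d(-w^2 - 3*w*x - 2*y^2) includes (∂/∂w)(-w^2 - 3*w*x - 2*y^2) dw = (-2*w - 3*x) dw, which multiplied by dx ∧ dy gives (-2*w - 3*x) dx ∧ dy ∧ dw
  d(3*w*y) includes (∂/∂y)(3*w*y) dy = (3*w) dy, which multiplied by dx ∧ dz gives (-3*w) dx ∧ dy ∧ dz
  d(3*w*y) includes (∂/∂w)(3*w*y) dw = (3*y) dw, which multiplied by dx ∧ dz gives (3*y) dx ∧ dz ∧ dw
  d(-2*w^2 - z^2) includes (∂/∂z)(-2*w^2 - z^2) dz = (-2*z) dz, which multiplied by dx ∧ dw gives (2*z) dx ∧ dz ∧ dw
  d(-w*z - x*y) includes (∂/∂x)(-w*z - x*y) dx = (-y) dx, which multiplied by dy ∧ dz gives (-y) dx ∧ dy ∧ dz
  d(-w*z - x*y) includes (∂/∂w)(-w*z - x*y) dw = (-z) dw, which multiplied by dy ∧ dz gives (-z) dy ∧ dz ∧ dw
  d(-3*w*y - y*z + z^2) includes (∂/∂z)(-3*w*y - y*z + z^2) dz = (-y + 2*z) dz, which multiplied by dy ∧ dw gives (y - 2*z) dy ∧ dz ∧ dw
  d(3*w*z - 6*y^2) includes (∂/∂y)(3*w*z - 6*y^2) dy = (-12*y) dy, which multiplied by dz ∧ dw gives (-12*y) dy ∧ dz ∧ dw
Collecting like 3-forms: d(omega) = (-2*w - 3*x) dx ∧ dy ∧ dw + (-3*w - y) dx ∧ dy ∧ dz + (3*y + 2*z) dx ∧ dz ∧ dw + (-11*y - 3*z) dy ∧ dz ∧ dw.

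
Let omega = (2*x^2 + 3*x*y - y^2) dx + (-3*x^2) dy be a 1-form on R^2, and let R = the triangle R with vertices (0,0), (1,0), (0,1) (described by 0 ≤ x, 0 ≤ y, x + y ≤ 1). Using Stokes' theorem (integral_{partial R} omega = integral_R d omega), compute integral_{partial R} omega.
integral_(partial R) omega = -7/6

Stokes: integral_partial_R omega = integral_R d omega with d omega = (∂Q/∂x - ∂P/∂y) dx ∧ dy.
  ∂Q/∂x = -6*x
  ∂P/∂y = 3*x - 2*y
  integrand = ∂Q/∂x - ∂P/∂y = -9*x + 2*y.
Integrating over R: integral_0^1 integral_0^{1-x} (-9*x + 2*y) dy dx = -7/6.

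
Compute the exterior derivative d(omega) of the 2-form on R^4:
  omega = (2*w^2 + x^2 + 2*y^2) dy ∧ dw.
d(omega) = (2*x) dx ∧ dy ∧ dw

For a 2-form omega = sum_{i<j} g_{ij} dx_i ∧ dx_j, the exterior derivative is
  d(omega) = sum_{i<j} d(g_{ij}) ∧ dx_i ∧ dx_j = sum_{i<j, k} (∂g_{ij}/∂x_k) dx_k ∧ dx_i ∧ dx_j.
Expand each term, using dx_k ∧ dx_i ∧ dx_j = sgn(permutation) dx_{(a)} ∧ dx_{(b)} ∧ dx_{(c)} with (a < b < c) sorted:
  d(2*w^2 + x^2 + 2*y^2) includes (∂/∂x)(2*w^2 + x^2 + 2*y^2) dx = (2*x) dx, which multiplied by dy ∧ dw gives (2*x) dx ∧ dy ∧ dw
Collecting like 3-forms: d(omega) = (2*x) dx ∧ dy ∧ dw.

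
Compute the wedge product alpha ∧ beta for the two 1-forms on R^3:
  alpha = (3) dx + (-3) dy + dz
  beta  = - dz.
alpha ∧ beta = (-3) dx ∧ dz + (3) dy ∧ dz

Distribute the wedge, using dx_i ∧ dx_j = -dx_j ∧ dx_i and dx_i ∧ dx_i = 0. For each pair (i, j) with i < j, the coefficient of dx_i ∧ dx_j in alpha ∧ beta is (alpha_i * beta_j - alpha_j * beta_i). Collecting: alpha ∧ beta = (-3) dx ∧ dz + (3) dy ∧ dz.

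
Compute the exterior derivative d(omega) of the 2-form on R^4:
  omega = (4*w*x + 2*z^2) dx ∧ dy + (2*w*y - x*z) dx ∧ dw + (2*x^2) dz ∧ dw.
d(omega) = (4*z) dx ∧ dy ∧ dz + (-2*w + 4*x) dx ∧ dy ∧ dw + (5*x) dx ∧ dz ∧ dw

For a 2-form omega = sum_{i<j} g_{ij} dx_i ∧ dx_j, the exterior derivative is
  d(omega) = sum_{i<j} d(g_{ij}) ∧ dx_i ∧ dx_j = sum_{i<j, k} (∂g_{ij}/∂x_k) dx_k ∧ dx_i ∧ dx_j.
Expand each term, using dx_k ∧ dx_i ∧ dx_j = sgn(permutation) dx_{(a)} ∧ dx_{(b)} ∧ dx_{(c)} with (a < b < c) sorted:
  d(4*w*x + 2*z^2) includes (∂/∂z)(4*w*x + 2*z^2) dz = (4*z) dz, which multiplied by dx ∧ dy gives (4*z) dx ∧ dy ∧ dz
  d(4*w*x + 2*z^2) includes (∂/∂w)(4*w*x + 2*z^2) dw = (4*x) dw, which multiplied by dx ∧ dy gives (4*x) dx ∧ dy ∧ dw
  d(2*w*y - x*z) includes (∂/∂y)(2*w*y - x*z) dy = (2*w) dy, which multiplied by dx ∧ dw gives (-2*w) dx ∧ dy ∧ dw
  d(2*w*y - x*z) includes (∂/∂z)(2*w*y - x*z) dz = (-x) dz, which multiplied by dx ∧ dw gives (x) dx ∧ dz ∧ dw
  d(2*x^2) includes (∂/∂x)(2*x^2) dx = (4*x) dx, which multiplied by dz ∧ dw gives (4*x) dx ∧ dz ∧ dw
Collecting like 3-forms: d(omega) = (4*z) dx ∧ dy ∧ dz + (-2*w + 4*x) dx ∧ dy ∧ dw + (5*x) dx ∧ dz ∧ dw.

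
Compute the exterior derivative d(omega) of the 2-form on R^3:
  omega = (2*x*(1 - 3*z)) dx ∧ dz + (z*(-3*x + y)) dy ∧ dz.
d(omega) = (-3*z) dx ∧ dy ∧ dz

For a 2-form omega = sum_{i<j} g_{ij} dx_i ∧ dx_j, the exterior derivative is
  d(omega) = sum_{i<j} d(g_{ij}) ∧ dx_i ∧ dx_j = sum_{i<j, k} (∂g_{ij}/∂x_k) dx_k ∧ dx_i ∧ dx_j.
Expand each term, using dx_k ∧ dx_i ∧ dx_j = sgn(permutation) dx_{(a)} ∧ dx_{(b)} ∧ dx_{(c)} with (a < b < c) sorted:
  d(z*(-3*x + y)) includes (∂/∂x)(z*(-3*x + y)) dx = (-3*z) dx, which multiplied by dy ∧ dz gives (-3*z) dx ∧ dy ∧ dz
Collecting like 3-forms: d(omega) = (-3*z) dx ∧ dy ∧ dz.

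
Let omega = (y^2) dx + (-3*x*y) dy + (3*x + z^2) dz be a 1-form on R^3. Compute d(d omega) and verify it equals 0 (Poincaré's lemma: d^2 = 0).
d(d omega) = 0

Step 1: d omega = sum_{i<j} (∂f_j/∂x_i - ∂f_i/∂x_j) dx_i ∧ dx_j:
  coeff of dx ∧ dy: -5*y
  coeff of dx ∧ dz: 3
  coeff of dy ∧ dz: 0
Step 2: Apply d again to each 2-form coefficient. The only possible 3-form in R^3 is dx ∧ dy ∧ dz, with coefficient
  ∂(coeff of dy∧dz)/∂x - ∂(coeff of dx∧dz)/∂y + ∂(coeff of dx∧dy)/∂z
  = ∂/∂x (0) - ∂/∂y (3) + ∂/∂z (-5*y).
Each of these terms simplifies to sums of mixed partials that cancel in pairs. The result is 0 (by equality of mixed partials for smooth functions — Schwarz / Clairaut).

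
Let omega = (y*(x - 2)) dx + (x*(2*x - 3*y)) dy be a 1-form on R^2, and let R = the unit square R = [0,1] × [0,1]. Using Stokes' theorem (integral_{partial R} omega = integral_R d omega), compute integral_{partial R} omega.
integral_(partial R) omega = 2

Stokes: integral_partial_R omega = integral_R d omega with d omega = (∂Q/∂x - ∂P/∂y) dx ∧ dy.
  ∂Q/∂x = 4*x - 3*y
  ∂P/∂y = x - 2
  integrand = ∂Q/∂x - ∂P/∂y = 3*x - 3*y + 2.
Integrating over R: integral_0^1 integral_0^1 (3*x - 3*y + 2) dx dy = 2.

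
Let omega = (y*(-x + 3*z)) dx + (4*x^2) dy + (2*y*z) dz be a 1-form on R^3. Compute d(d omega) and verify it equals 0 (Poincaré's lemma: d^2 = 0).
d(d omega) = 0

Step 1: d omega = sum_{i<j} (∂f_j/∂x_i - ∂f_i/∂x_j) dx_i ∧ dx_j:
  coeff of dx ∧ dy: 9*x - 3*z
  coeff of dx ∧ dz: -3*y
  coeff of dy ∧ dz: 2*z
Step 2: Apply d again to each 2-form coefficient. The only possible 3-form in R^3 is dx ∧ dy ∧ dz, with coefficient
  ∂(coeff of dy∧dz)/∂x - ∂(coeff of dx∧dz)/∂y + ∂(coeff of dx∧dy)/∂z
  = ∂/∂x (2*z) - ∂/∂y (-3*y) + ∂/∂z (9*x - 3*z).
Each of these terms simplifies to sums of mixed partials that cancel in pairs. The result is 0 (by equality of mixed partials for smooth functions — Schwarz / Clairaut).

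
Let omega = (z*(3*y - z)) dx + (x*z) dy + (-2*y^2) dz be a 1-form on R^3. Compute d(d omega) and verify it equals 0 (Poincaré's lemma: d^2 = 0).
d(d omega) = 0

Step 1: d omega = sum_{i<j} (∂f_j/∂x_i - ∂f_i/∂x_j) dx_i ∧ dx_j:
  coeff of dx ∧ dy: -2*z
  coeff of dx ∧ dz: -3*y + 2*z
  coeff of dy ∧ dz: -x - 4*y
Step 2: Apply d again to each 2-form coefficient. The only possible 3-form in R^3 is dx ∧ dy ∧ dz, with coefficient
  ∂(coeff of dy∧dz)/∂x - ∂(coeff of dx∧dz)/∂y + ∂(coeff of dx∧dy)/∂z
  = ∂/∂x (-x - 4*y) - ∂/∂y (-3*y + 2*z) + ∂/∂z (-2*z).
Each of these terms simplifies to sums of mixed partials that cancel in pairs. The result is 0 (by equality of mixed partials for smooth functions — Schwarz / Clairaut).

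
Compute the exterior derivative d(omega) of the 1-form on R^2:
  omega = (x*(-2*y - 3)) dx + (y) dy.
d(omega) = (2*x) dx ∧ dy

For a 1-form omega = sum_i f_i dx_i, the exterior derivative is
  d(omega) = sum_{i < j} (∂f_j/∂x_i - ∂f_i/∂x_j) dx_i ∧ dx_j.
  coefficient of dx ∧ dy: ∂f_2/∂x - ∂f_1/∂y = ∂(y)/∂x - ∂(x*(-2*y - 3))/∂y = 2*x
Assembling: d(omega) = (2*x) dx ∧ dy.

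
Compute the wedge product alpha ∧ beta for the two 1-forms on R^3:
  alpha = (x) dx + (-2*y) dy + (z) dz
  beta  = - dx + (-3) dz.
alpha ∧ beta = (-3*x + z) dx ∧ dz + (-2*y) dx ∧ dy + (6*y) dy ∧ dz

Distribute the wedge, using dx_i ∧ dx_j = -dx_j ∧ dx_i and dx_i ∧ dx_i = 0. For each pair (i, j) with i < j, the coefficient of dx_i ∧ dx_j in alpha ∧ beta is (alpha_i * beta_j - alpha_j * beta_i). Collecting: alpha ∧ beta = (-3*x + z) dx ∧ dz + (-2*y) dx ∧ dy + (6*y) dy ∧ dz.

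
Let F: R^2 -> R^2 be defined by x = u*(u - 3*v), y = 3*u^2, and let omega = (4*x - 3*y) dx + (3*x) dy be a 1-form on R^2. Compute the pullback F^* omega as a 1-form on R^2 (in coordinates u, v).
F^* omega = (u*(8*u^2 - 63*u*v + 36*v^2)) du + (u^2*(15*u + 36*v)) dv

Using F^*(f dg) = (f ∘ F) d(g ∘ F), substitute each coordinate x_i by F_i(u, v) in f_i, and replace dx_i by d F_i = (∂F_i/∂u) du + (∂F_i/∂v) dv.
  For the x component: f_1(F) = u*(-5*u - 12*v); d F_1 = (2*u - 3*v) du + (-3*u) dv
  For the y component: f_2(F) = 3*u*(u - 3*v); d F_2 = (6*u) du + (0) dv
Combining and collecting du, dv coefficients:
  coeff of du: u*(8*u^2 - 63*u*v + 36*v^2)
  coeff of dv: u^2*(15*u + 36*v)
F^* omega = (u*(8*u^2 - 63*u*v + 36*v^2)) du + (u^2*(15*u + 36*v)) dv.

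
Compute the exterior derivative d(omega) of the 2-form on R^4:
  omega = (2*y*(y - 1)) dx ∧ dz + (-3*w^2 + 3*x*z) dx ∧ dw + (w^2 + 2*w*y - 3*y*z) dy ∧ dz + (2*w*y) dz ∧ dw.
d(omega) = (2 - 4*y) dx ∧ dy ∧ dz + (-3*x) dx ∧ dz ∧ dw + (4*w + 2*y) dy ∧ dz ∧ dw

For a 2-form omega = sum_{i<j} g_{ij} dx_i ∧ dx_j, the exterior derivative is
  d(omega) = sum_{i<j} d(g_{ij}) ∧ dx_i ∧ dx_j = sum_{i<j, k} (∂g_{ij}/∂x_k) dx_k ∧ dx_i ∧ dx_j.
Expand each term, using dx_k ∧ dx_i ∧ dx_j = sgn(permutation) dx_{(a)} ∧ dx_{(b)} ∧ dx_{(c)} with (a < b < c) sorted:
  d(2*y*(y - 1)) includes (∂/∂y)(2*y*(y - 1)) dy = (4*y - 2) dy, which multiplied by dx ∧ dz gives (2 - 4*y) dx ∧ dy ∧ dz
  d(-3*w^2 + 3*x*z) includes (∂/∂z)(-3*w^2 + 3*x*z) dz = (3*x) dz, which multiplied by dx ∧ dw gives (-3*x) dx ∧ dz ∧ dw
  d(w^2 + 2*w*y - 3*y*z) includes (∂/∂w)(w^2 + 2*w*y - 3*y*z) dw = (2*w + 2*y) dw, which multiplied by dy ∧ dz gives (2*w + 2*y) dy ∧ dz ∧ dw
  d(2*w*y) includes (∂/∂y)(2*w*y) dy = (2*w) dy, which multiplied by dz ∧ dw gives (2*w) dy ∧ dz ∧ dw
Collecting like 3-forms: d(omega) = (2 - 4*y) dx ∧ dy ∧ dz + (-3*x) dx ∧ dz ∧ dw + (4*w + 2*y) dy ∧ dz ∧ dw.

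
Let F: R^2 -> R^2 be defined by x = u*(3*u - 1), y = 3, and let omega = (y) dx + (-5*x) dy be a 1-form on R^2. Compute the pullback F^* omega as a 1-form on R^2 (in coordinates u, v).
F^* omega = (18*u - 3) du

Using F^*(f dg) = (f ∘ F) d(g ∘ F), substitute each coordinate x_i by F_i(u, v) in f_i, and replace dx_i by d F_i = (∂F_i/∂u) du + (∂F_i/∂v) dv.
  For the x component: f_1(F) = 3; d F_1 = (6*u - 1) du + (0) dv
  For the y component: f_2(F) = 5*u*(1 - 3*u); d F_2 = (0) du + (0) dv
Combining and collecting du, dv coefficients:
  coeff of du: 18*u - 3
  coeff of dv: 0
F^* omega = (18*u - 3) du.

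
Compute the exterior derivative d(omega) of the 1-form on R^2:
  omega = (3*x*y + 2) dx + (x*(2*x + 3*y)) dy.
d(omega) = (x + 3*y) dx ∧ dy

For a 1-form omega = sum_i f_i dx_i, the exterior derivative is
  d(omega) = sum_{i < j} (∂f_j/∂x_i - ∂f_i/∂x_j) dx_i ∧ dx_j.
  coefficient of dx ∧ dy: ∂f_2/∂x - ∂f_1/∂y = ∂(x*(2*x + 3*y))/∂x - ∂(3*x*y + 2)/∂y = x + 3*y
Assembling: d(omega) = (x + 3*y) dx ∧ dy.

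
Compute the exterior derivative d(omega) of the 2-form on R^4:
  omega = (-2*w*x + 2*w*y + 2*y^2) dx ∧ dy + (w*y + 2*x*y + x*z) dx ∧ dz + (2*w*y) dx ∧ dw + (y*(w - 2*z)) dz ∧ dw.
d(omega) = (-2*w - 2*x + 2*y) dx ∧ dy ∧ dw + (-w - 2*x) dx ∧ dy ∧ dz + (y) dx ∧ dz ∧ dw + (w - 2*z) dy ∧ dz ∧ dw

For a 2-form omega = sum_{i<j} g_{ij} dx_i ∧ dx_j, the exterior derivative is
  d(omega) = sum_{i<j} d(g_{ij}) ∧ dx_i ∧ dx_j = sum_{i<j, k} (∂g_{ij}/∂x_k) dx_k ∧ dx_i ∧ dx_j.
Expand each term, using dx_k ∧ dx_i ∧ dx_j = sgn(permutation) dx_{(a)} ∧ dx_{(b)} ∧ dx_{(c)} with (a < b < c) sorted:
  d(-2*w*x + 2*w*y + 2*y^2) includes (∂/∂w)(-2*w*x + 2*w*y + 2*y^2) dw = (-2*x + 2*y) dw, which multiplied by dx ∧ dy gives (-2*x + 2*y) dx ∧ dy ∧ dw
  d(w*y + 2*x*y + x*z) includes (∂/∂y)(w*y + 2*x*y + x*z) dy = (w + 2*x) dy, which multiplied by dx ∧ dz gives (-w - 2*x) dx ∧ dy ∧ dz
  d(w*y + 2*x*y + x*z) includes (∂/∂w)(w*y + 2*x*y + x*z) dw = (y) dw, which multiplied by dx ∧ dz gives (y) dx ∧ dz ∧ dw
  d(2*w*y) includes (∂/∂y)(2*w*y) dy = (2*w) dy, which multiplied by dx ∧ dw gives (-2*w) dx ∧ dy ∧ dw
  d(y*(w - 2*z)) includes (∂/∂y)(y*(w - 2*z)) dy = (w - 2*z) dy, which multiplied by dz ∧ dw gives (w - 2*z) dy ∧ dz ∧ dw
Collecting like 3-forms: d(omega) = (-2*w - 2*x + 2*y) dx ∧ dy ∧ dw + (-w - 2*x) dx ∧ dy ∧ dz + (y) dx ∧ dz ∧ dw + (w - 2*z) dy ∧ dz ∧ dw.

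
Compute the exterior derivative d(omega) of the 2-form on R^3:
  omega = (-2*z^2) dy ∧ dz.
d(omega) = 0

For a 2-form omega = sum_{i<j} g_{ij} dx_i ∧ dx_j, the exterior derivative is
  d(omega) = sum_{i<j} d(g_{ij}) ∧ dx_i ∧ dx_j = sum_{i<j, k} (∂g_{ij}/∂x_k) dx_k ∧ dx_i ∧ dx_j.
Expand each term, using dx_k ∧ dx_i ∧ dx_j = sgn(permutation) dx_{(a)} ∧ dx_{(b)} ∧ dx_{(c)} with (a < b < c) sorted:

Collecting like 3-forms: d(omega) = 0.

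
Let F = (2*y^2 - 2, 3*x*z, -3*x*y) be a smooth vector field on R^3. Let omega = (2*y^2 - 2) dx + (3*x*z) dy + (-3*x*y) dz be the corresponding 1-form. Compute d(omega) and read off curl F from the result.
d(omega) = (-6*x) dy ∧ dz + (3*y) dz ∧ dx + (-4*y + 3*z) dx ∧ dy; curl F = (-6*x, 3*y, -4*y + 3*z)

d omega = sum_{i<j} (∂f_j/∂x_i - ∂f_i/∂x_j) dx_i ∧ dx_j. Under the identification (dy ∧ dz, dz ∧ dx, dx ∧ dy) ↔ (e_x, e_y, e_z), the coefficients are exactly the components of curl F. Compute:
  ∂R/∂y - ∂Q/∂z = (-3*x) - (3*x) = -6*x
  ∂P/∂z - ∂R/∂x = (0) - (-3*y) = 3*y
  ∂Q/∂x - ∂P/∂y = (3*z) - (4*y) = -4*y + 3*z.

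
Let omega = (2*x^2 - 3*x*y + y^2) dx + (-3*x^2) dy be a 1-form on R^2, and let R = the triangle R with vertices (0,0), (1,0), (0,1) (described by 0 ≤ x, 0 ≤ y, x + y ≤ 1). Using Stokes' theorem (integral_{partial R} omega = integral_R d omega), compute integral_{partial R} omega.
integral_(partial R) omega = -5/6

Stokes: integral_partial_R omega = integral_R d omega with d omega = (∂Q/∂x - ∂P/∂y) dx ∧ dy.
  ∂Q/∂x = -6*x
  ∂P/∂y = -3*x + 2*y
  integrand = ∂Q/∂x - ∂P/∂y = -3*x - 2*y.
Integrating over R: integral_0^1 integral_0^{1-x} (-3*x - 2*y) dy dx = -5/6.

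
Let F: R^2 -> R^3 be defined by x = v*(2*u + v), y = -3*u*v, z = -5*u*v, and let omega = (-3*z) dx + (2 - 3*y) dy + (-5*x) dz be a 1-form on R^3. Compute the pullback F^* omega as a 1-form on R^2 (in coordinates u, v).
F^* omega = (v*(53*u*v + 25*v^2 - 6)) du + (u*(53*u*v + 55*v^2 - 6)) dv

Using F^*(f dg) = (f ∘ F) d(g ∘ F), substitute each coordinate x_i by F_i(u, v) in f_i, and replace dx_i by d F_i = (∂F_i/∂u) du + (∂F_i/∂v) dv.
  For the x component: f_1(F) = 15*u*v; d F_1 = (2*v) du + (2*u + 2*v) dv
  For the y component: f_2(F) = 9*u*v + 2; d F_2 = (-3*v) du + (-3*u) dv
  For the z component: f_3(F) = 5*v*(-2*u - v); d F_3 = (-5*v) du + (-5*u) dv
Combining and collecting du, dv coefficients:
  coeff of du: v*(53*u*v + 25*v^2 - 6)
  coeff of dv: u*(53*u*v + 55*v^2 - 6)
F^* omega = (v*(53*u*v + 25*v^2 - 6)) du + (u*(53*u*v + 55*v^2 - 6)) dv.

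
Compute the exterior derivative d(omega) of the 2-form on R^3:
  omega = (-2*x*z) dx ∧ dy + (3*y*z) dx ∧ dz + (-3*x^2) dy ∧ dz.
d(omega) = (-8*x - 3*z) dx ∧ dy ∧ dz

For a 2-form omega = sum_{i<j} g_{ij} dx_i ∧ dx_j, the exterior derivative is
  d(omega) = sum_{i<j} d(g_{ij}) ∧ dx_i ∧ dx_j = sum_{i<j, k} (∂g_{ij}/∂x_k) dx_k ∧ dx_i ∧ dx_j.
Expand each term, using dx_k ∧ dx_i ∧ dx_j = sgn(permutation) dx_{(a)} ∧ dx_{(b)} ∧ dx_{(c)} with (a < b < c) sorted:
  d(-2*x*z) includes (∂/∂z)(-2*x*z) dz = (-2*x) dz, which multiplied by dx ∧ dy gives (-2*x) dx ∧ dy ∧ dz
  d(3*y*z) includes (∂/∂y)(3*y*z) dy = (3*z) dy, which multiplied by dx ∧ dz gives (-3*z) dx ∧ dy ∧ dz
  d(-3*x^2) includes (∂/∂x)(-3*x^2) dx = (-6*x) dx, which multiplied by dy ∧ dz gives (-6*x) dx ∧ dy ∧ dz
Collecting like 3-forms: d(omega) = (-8*x - 3*z) dx ∧ dy ∧ dz.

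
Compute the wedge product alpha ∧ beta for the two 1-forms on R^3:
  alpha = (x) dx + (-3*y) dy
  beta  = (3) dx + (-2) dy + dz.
alpha ∧ beta = (-2*x + 9*y) dx ∧ dy + (x) dx ∧ dz + (-3*y) dy ∧ dz

Distribute the wedge, using dx_i ∧ dx_j = -dx_j ∧ dx_i and dx_i ∧ dx_i = 0. For each pair (i, j) with i < j, the coefficient of dx_i ∧ dx_j in alpha ∧ beta is (alpha_i * beta_j - alpha_j * beta_i). Collecting: alpha ∧ beta = (-2*x + 9*y) dx ∧ dy + (x) dx ∧ dz + (-3*y) dy ∧ dz.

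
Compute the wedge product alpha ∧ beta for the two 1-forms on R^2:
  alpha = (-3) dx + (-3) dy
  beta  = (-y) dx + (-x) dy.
alpha ∧ beta = (3*x - 3*y) dx ∧ dy

Distribute the wedge, using dx_i ∧ dx_j = -dx_j ∧ dx_i and dx_i ∧ dx_i = 0. For each pair (i, j) with i < j, the coefficient of dx_i ∧ dx_j in alpha ∧ beta is (alpha_i * beta_j - alpha_j * beta_i). Collecting: alpha ∧ beta = (3*x - 3*y) dx ∧ dy.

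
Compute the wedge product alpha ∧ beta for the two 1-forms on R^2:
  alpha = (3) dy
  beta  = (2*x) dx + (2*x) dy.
alpha ∧ beta = (-6*x) dx ∧ dy

Distribute the wedge, using dx_i ∧ dx_j = -dx_j ∧ dx_i and dx_i ∧ dx_i = 0. For each pair (i, j) with i < j, the coefficient of dx_i ∧ dx_j in alpha ∧ beta is (alpha_i * beta_j - alpha_j * beta_i). Collecting: alpha ∧ beta = (-6*x) dx ∧ dy.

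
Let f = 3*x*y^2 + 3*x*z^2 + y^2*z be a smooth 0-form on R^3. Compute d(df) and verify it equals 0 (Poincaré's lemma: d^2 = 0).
d(df) = 0

Step 1: df = sum_i (∂f/∂x_i) dx_i = (3*y^2 + 3*z^2) dx + (2*y*(3*x + z)) dy + (6*x*z + y^2) dz.
Step 2: Apply d again. Using the 1-form formula, the coefficient of dx ∧ dy in d(df) is ∂^2 f/∂x ∂y - ∂^2 f/∂y ∂x = (6*y) - (6*y) = 0 (equality of mixed partials for smooth f).
Similarly for dx ∧ dz and dy ∧ dz — all coefficients vanish. So d(df) = 0.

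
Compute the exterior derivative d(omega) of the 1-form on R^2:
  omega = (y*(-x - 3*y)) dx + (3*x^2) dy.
d(omega) = (7*x + 6*y) dx ∧ dy

For a 1-form omega = sum_i f_i dx_i, the exterior derivative is
  d(omega) = sum_{i < j} (∂f_j/∂x_i - ∂f_i/∂x_j) dx_i ∧ dx_j.
  coefficient of dx ∧ dy: ∂f_2/∂x - ∂f_1/∂y = ∂(3*x^2)/∂x - ∂(y*(-x - 3*y))/∂y = 7*x + 6*y
Assembling: d(omega) = (7*x + 6*y) dx ∧ dy.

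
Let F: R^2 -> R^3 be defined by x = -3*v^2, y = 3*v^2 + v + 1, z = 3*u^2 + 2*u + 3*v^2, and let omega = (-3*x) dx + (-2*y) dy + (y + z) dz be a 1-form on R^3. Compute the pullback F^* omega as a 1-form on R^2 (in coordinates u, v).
F^* omega = (18*u^3 + 18*u^2 + 36*u*v^2 + 6*u*v + 10*u + 12*v^2 + 2*v + 2) du + (18*u^2*v + 12*u*v - 54*v^3 - 12*v^2 - 8*v - 2) dv

Using F^*(f dg) = (f ∘ F) d(g ∘ F), substitute each coordinate x_i by F_i(u, v) in f_i, and replace dx_i by d F_i = (∂F_i/∂u) du + (∂F_i/∂v) dv.
  For the x component: f_1(F) = 9*v^2; d F_1 = (0) du + (-6*v) dv
  For the y component: f_2(F) = -6*v^2 - 2*v - 2; d F_2 = (0) du + (6*v + 1) dv
  For the z component: f_3(F) = 3*u^2 + 2*u + 6*v^2 + v + 1; d F_3 = (6*u + 2) du + (6*v) dv
Combining and collecting du, dv coefficients:
  coeff of du: 18*u^3 + 18*u^2 + 36*u*v^2 + 6*u*v + 10*u + 12*v^2 + 2*v + 2
  coeff of dv: 18*u^2*v + 12*u*v - 54*v^3 - 12*v^2 - 8*v - 2
F^* omega = (18*u^3 + 18*u^2 + 36*u*v^2 + 6*u*v + 10*u + 12*v^2 + 2*v + 2) du + (18*u^2*v + 12*u*v - 54*v^3 - 12*v^2 - 8*v - 2) dv.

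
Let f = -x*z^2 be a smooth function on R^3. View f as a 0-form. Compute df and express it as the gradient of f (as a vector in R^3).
df = (-z^2) dx + (0) dy + (-2*x*z) dz; grad f = (-z^2, 0, -2*x*z)

For a 0-form f, d f = (∂f/∂x) dx + (∂f/∂y) dy + (∂f/∂z) dz. The components of the vector representation are exactly the entries of grad f in Cartesian coordinates:
  ∂f/∂x = -z^2
  ∂f/∂y = 0
  ∂f/∂z = -2*x*z.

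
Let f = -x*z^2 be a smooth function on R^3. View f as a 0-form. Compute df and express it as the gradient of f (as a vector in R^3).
df = (-z^2) dx + (0) dy + (-2*x*z) dz; grad f = (-z^2, 0, -2*x*z)

For a 0-form f, d f = (∂f/∂x) dx + (∂f/∂y) dy + (∂f/∂z) dz. The components of the vector representation are exactly the entries of grad f in Cartesian coordinates:
  ∂f/∂x = -z^2
  ∂f/∂y = 0
  ∂f/∂z = -2*x*z.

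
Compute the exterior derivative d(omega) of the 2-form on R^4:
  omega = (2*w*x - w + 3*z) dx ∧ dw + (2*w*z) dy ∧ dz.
d(omega) = (-3) dx ∧ dz ∧ dw + (2*z) dy ∧ dz ∧ dw

For a 2-form omega = sum_{i<j} g_{ij} dx_i ∧ dx_j, the exterior derivative is
  d(omega) = sum_{i<j} d(g_{ij}) ∧ dx_i ∧ dx_j = sum_{i<j, k} (∂g_{ij}/∂x_k) dx_k ∧ dx_i ∧ dx_j.
Expand each term, using dx_k ∧ dx_i ∧ dx_j = sgn(permutation) dx_{(a)} ∧ dx_{(b)} ∧ dx_{(c)} with (a < b < c) sorted:
  d(2*w*x - w + 3*z) includes (∂/∂z)(2*w*x - w + 3*z) dz = (3) dz, which multiplied by dx ∧ dw gives (-3) dx ∧ dz ∧ dw
  d(2*w*z) includes (∂/∂w)(2*w*z) dw = (2*z) dw, which multiplied by dy ∧ dz gives (2*z) dy ∧ dz ∧ dw
Collecting like 3-forms: d(omega) = (-3) dx ∧ dz ∧ dw + (2*z) dy ∧ dz ∧ dw.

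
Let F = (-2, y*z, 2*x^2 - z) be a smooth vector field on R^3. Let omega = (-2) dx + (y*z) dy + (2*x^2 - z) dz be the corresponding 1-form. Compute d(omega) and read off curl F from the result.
d(omega) = (-y) dy ∧ dz + (-4*x) dz ∧ dx + (0) dx ∧ dy; curl F = (-y, -4*x, 0)

d omega = sum_{i<j} (∂f_j/∂x_i - ∂f_i/∂x_j) dx_i ∧ dx_j. Under the identification (dy ∧ dz, dz ∧ dx, dx ∧ dy) ↔ (e_x, e_y, e_z), the coefficients are exactly the components of curl F. Compute:
  ∂R/∂y - ∂Q/∂z = (0) - (y) = -y
  ∂P/∂z - ∂R/∂x = (0) - (4*x) = -4*x
  ∂Q/∂x - ∂P/∂y = (0) - (0) = 0.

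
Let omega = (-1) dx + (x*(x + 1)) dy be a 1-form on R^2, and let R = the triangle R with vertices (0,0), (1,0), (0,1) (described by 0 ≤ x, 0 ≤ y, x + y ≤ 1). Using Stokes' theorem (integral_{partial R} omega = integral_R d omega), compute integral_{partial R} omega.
integral_(partial R) omega = 5/6

Stokes: integral_partial_R omega = integral_R d omega with d omega = (∂Q/∂x - ∂P/∂y) dx ∧ dy.
  ∂Q/∂x = 2*x + 1
  ∂P/∂y = 0
  integrand = ∂Q/∂x - ∂P/∂y = 2*x + 1.
Integrating over R: integral_0^1 integral_0^{1-x} (2*x + 1) dy dx = 5/6.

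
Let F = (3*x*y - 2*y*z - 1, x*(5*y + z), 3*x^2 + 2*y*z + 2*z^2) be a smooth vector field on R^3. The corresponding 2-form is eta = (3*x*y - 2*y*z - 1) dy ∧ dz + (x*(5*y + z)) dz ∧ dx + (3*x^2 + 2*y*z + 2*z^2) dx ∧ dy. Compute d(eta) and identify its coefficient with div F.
d(eta) = (5*x + 5*y + 4*z) dx ∧ dy ∧ dz; div F = 5*x + 5*y + 4*z

For a 2-form in R^3 of the form above, applying d gives a 3-form with coefficient ∂P/∂x + ∂Q/∂y + ∂R/∂z:
  ∂P/∂x = 3*y
  ∂Q/∂y = 5*x
  ∂R/∂z = 2*y + 4*z
Sum = 5*x + 5*y + 4*z, which is exactly div F.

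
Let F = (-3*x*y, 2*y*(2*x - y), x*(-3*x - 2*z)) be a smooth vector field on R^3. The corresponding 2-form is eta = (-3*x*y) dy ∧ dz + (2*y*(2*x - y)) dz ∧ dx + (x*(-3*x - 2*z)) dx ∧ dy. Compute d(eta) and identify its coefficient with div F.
d(eta) = (2*x - 7*y) dx ∧ dy ∧ dz; div F = 2*x - 7*y

For a 2-form in R^3 of the form above, applying d gives a 3-form with coefficient ∂P/∂x + ∂Q/∂y + ∂R/∂z:
  ∂P/∂x = -3*y
  ∂Q/∂y = 4*x - 4*y
  ∂R/∂z = -2*x
Sum = 2*x - 7*y, which is exactly div F.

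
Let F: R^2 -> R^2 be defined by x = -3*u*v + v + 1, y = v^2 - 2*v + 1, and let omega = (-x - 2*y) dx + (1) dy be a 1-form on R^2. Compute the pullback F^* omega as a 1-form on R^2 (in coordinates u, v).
F^* omega = (3*v*(-3*u*v + 2*v^2 - 3*v + 3)) du + (-9*u^2*v + 6*u*v^2 - 6*u*v + 9*u - 2*v^2 + 5*v - 5) dv

Using F^*(f dg) = (f ∘ F) d(g ∘ F), substitute each coordinate x_i by F_i(u, v) in f_i, and replace dx_i by d F_i = (∂F_i/∂u) du + (∂F_i/∂v) dv.
  For the x component: f_1(F) = 3*u*v - 2*v^2 + 3*v - 3; d F_1 = (-3*v) du + (1 - 3*u) dv
  For the y component: f_2(F) = 1; d F_2 = (0) du + (2*v - 2) dv
Combining and collecting du, dv coefficients:
  coeff of du: 3*v*(-3*u*v + 2*v^2 - 3*v + 3)
  coeff of dv: -9*u^2*v + 6*u*v^2 - 6*u*v + 9*u - 2*v^2 + 5*v - 5
F^* omega = (3*v*(-3*u*v + 2*v^2 - 3*v + 3)) du + (-9*u^2*v + 6*u*v^2 - 6*u*v + 9*u - 2*v^2 + 5*v - 5) dv.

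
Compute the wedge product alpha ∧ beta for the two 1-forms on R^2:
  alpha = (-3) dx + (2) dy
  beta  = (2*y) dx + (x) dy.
alpha ∧ beta = (-3*x - 4*y) dx ∧ dy

Distribute the wedge, using dx_i ∧ dx_j = -dx_j ∧ dx_i and dx_i ∧ dx_i = 0. For each pair (i, j) with i < j, the coefficient of dx_i ∧ dx_j in alpha ∧ beta is (alpha_i * beta_j - alpha_j * beta_i). Collecting: alpha ∧ beta = (-3*x - 4*y) dx ∧ dy.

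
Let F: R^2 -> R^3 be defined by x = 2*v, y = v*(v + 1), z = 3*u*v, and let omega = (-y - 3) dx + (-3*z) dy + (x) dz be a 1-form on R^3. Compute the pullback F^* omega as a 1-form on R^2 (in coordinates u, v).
F^* omega = (6*v^2) du + (-18*u*v^2 - 3*u*v - 2*v^2 - 2*v - 6) dv

Using F^*(f dg) = (f ∘ F) d(g ∘ F), substitute each coordinate x_i by F_i(u, v) in f_i, and replace dx_i by d F_i = (∂F_i/∂u) du + (∂F_i/∂v) dv.
  For the x component: f_1(F) = -v^2 - v - 3; d F_1 = (0) du + (2) dv
  For the y component: f_2(F) = -9*u*v; d F_2 = (0) du + (2*v + 1) dv
  For the z component: f_3(F) = 2*v; d F_3 = (3*v) du + (3*u) dv
Combining and collecting du, dv coefficients:
  coeff of du: 6*v^2
  coeff of dv: -18*u*v^2 - 3*u*v - 2*v^2 - 2*v - 6
F^* omega = (6*v^2) du + (-18*u*v^2 - 3*u*v - 2*v^2 - 2*v - 6) dv.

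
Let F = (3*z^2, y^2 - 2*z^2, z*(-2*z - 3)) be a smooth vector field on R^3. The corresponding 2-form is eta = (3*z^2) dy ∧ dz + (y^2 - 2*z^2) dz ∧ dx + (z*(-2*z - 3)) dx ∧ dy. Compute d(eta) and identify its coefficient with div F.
d(eta) = (2*y - 4*z - 3) dx ∧ dy ∧ dz; div F = 2*y - 4*z - 3

For a 2-form in R^3 of the form above, applying d gives a 3-form with coefficient ∂P/∂x + ∂Q/∂y + ∂R/∂z:
  ∂P/∂x = 0
  ∂Q/∂y = 2*y
  ∂R/∂z = -4*z - 3
Sum = 2*y - 4*z - 3, which is exactly div F.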